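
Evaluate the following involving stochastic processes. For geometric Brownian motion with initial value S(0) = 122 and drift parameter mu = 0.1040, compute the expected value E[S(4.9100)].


E[S(t)] = S(0) * exp(mu * t)
= 122 * exp(0.1040 * 4.9100)
= 122 * 1.6664
= 203.2956

203.2956


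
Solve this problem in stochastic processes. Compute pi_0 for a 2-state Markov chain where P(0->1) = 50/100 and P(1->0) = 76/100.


Stationary distribution: pi_0 = p10/(p01+p10), pi_1 = p01/(p01+p10)
p01 = 0.5000, p10 = 0.7600
pi_0 = 0.6032

0.6032


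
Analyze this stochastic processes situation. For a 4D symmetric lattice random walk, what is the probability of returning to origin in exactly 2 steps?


P(return in 2 steps) = P(reverse first step) = 1/(2d)
= 1/8
= 0.1250

0.1250


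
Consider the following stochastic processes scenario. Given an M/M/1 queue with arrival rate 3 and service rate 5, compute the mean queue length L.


rho = 3/5 = 0.6000
L = rho/(1-rho)
= 0.6000/0.4000
= 1.5000

1.5000


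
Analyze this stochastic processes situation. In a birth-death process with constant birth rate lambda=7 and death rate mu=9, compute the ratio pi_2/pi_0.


For birth-death process, pi_n/pi_0 = (lambda/mu)^n
= (7/9)^2
= 0.6049

0.6049


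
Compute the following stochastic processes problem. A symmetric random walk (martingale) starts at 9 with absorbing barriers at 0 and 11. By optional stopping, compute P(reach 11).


By optional stopping theorem: E(M at tau) = M(0) = 9
P(hit 11)*11 + P(hit 0)*0 = 9
P(hit 11) = (9 - 0)/(11 - 0) = 9/11 = 0.8182

0.8182


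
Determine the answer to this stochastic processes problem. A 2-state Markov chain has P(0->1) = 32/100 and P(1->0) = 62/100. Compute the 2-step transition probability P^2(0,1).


Computing P^2 by matrix multiplication.
P = [[0.6800, 0.3200], [0.6200, 0.3800]]
After raising P to the power 2:
P^2(0,1) = 0.3392

0.3392


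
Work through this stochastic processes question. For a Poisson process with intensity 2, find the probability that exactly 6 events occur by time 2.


P(N(t)=k) = (lambda*t)^k * exp(-lambda*t) / k!
lambda*t = 4
= 4^6 * exp(-4) / 6!
= 4096 * 0.0183 / 720
= 0.1042

0.1042


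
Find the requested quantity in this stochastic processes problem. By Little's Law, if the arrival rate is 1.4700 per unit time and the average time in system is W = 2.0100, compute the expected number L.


Little's Law: L = lambda * W
= 1.4700 * 2.0100
= 2.9547

2.9547


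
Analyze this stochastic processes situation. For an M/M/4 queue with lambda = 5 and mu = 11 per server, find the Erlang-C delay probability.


a = lambda/mu = 0.4545
rho = a/c = 0.1136
Erlang-C formula applied:
C(c,a) = 0.0013

0.0013


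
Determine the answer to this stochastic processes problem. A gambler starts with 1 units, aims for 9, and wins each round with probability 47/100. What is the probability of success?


Gambler's ruin formula:
r = q/p = 0.5300/0.4700 = 1.1277
P(win) = (1 - r^i)/(1 - r^N)
= (1 - 1.1277^1)/(1 - 1.1277^9)
= 0.0655

0.0655


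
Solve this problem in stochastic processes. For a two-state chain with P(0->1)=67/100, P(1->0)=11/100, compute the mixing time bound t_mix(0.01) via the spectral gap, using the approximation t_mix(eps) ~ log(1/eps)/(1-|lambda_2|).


lambda_2 = |1 - p01 - p10| = |1 - 0.6700 - 0.1100| = 0.2200
t_mix ~ log(1/eps)/(1 - |lambda_2|)
= log(100)/(1 - 0.2200) = 4.6052/0.7800
= 5.9041

5.9041


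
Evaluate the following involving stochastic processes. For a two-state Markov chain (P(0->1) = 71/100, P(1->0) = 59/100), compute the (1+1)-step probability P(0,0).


P^2 = P^1 * P^1
Computing via matrix multiplication of the transition matrix.
Entry (0,0) of P^2 = 0.5030

0.5030


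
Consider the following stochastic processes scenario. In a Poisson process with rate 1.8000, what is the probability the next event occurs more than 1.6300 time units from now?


P(X > t) = exp(-lambda * t)
= exp(-1.8000 * 1.6300)
= exp(-2.9340) = 0.0532

0.0532


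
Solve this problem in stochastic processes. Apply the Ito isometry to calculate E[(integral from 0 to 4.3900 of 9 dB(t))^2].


By Ito isometry: E[(int f dB)^2] = int f^2 dt
= 9^2 * 4.3900
= 81 * 4.3900 = 355.5900

355.5900


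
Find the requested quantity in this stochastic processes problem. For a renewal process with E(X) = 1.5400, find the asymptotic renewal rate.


Long-run renewal rate = 1/E(X)
= 1/1.5400
= 0.6494

0.6494


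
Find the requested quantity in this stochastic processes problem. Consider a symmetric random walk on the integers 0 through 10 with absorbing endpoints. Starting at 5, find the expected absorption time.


For symmetric RW on 0,...,N with absorbing barriers, E(i) = i*(N-i)
E(5) = 5 * 5 = 25

25


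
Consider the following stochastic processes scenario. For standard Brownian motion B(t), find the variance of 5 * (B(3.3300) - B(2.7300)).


Var(alpha*(B(t)-B(s))) = alpha^2 * (t-s)
= 5^2 * (3.3300 - 2.7300)
= 25 * 0.6000
= 15.0000

15.0000


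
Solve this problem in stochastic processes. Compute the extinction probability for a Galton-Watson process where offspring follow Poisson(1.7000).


Since mu = 1.7000 > 1, extinction prob q < 1.
Solve s = exp(mu*(s-1)) iteratively.
q = 0.3088

0.3088


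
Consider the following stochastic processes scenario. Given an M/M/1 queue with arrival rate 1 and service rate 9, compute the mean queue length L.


rho = 1/9 = 0.1111
L = rho/(1-rho)
= 0.1111/0.8889
= 0.1250

0.1250


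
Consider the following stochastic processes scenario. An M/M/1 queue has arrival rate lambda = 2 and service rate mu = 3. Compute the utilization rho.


rho = lambda/mu
= 2/3
= 0.6667

0.6667


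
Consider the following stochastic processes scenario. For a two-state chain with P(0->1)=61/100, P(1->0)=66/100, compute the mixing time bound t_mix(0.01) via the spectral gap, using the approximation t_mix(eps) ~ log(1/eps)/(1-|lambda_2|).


lambda_2 = |1 - p01 - p10| = |1 - 0.6100 - 0.6600| = 0.2700
t_mix ~ log(1/eps)/(1 - |lambda_2|)
= log(100)/(1 - 0.2700) = 4.6052/0.7300
= 6.3085

6.3085


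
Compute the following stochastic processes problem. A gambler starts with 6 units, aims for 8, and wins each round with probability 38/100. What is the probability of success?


Gambler's ruin formula:
r = q/p = 0.6200/0.3800 = 1.6316
P(win) = (1 - r^i)/(1 - r^N)
= (1 - 1.6316^6)/(1 - 1.6316^8)
= 0.3630

0.3630


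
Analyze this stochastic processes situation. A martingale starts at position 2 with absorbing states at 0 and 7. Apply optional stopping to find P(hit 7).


By optional stopping theorem: E(M at tau) = M(0) = 2
P(hit 7)*7 + P(hit 0)*0 = 2
P(hit 7) = (2 - 0)/(7 - 0) = 2/7 = 0.2857

0.2857


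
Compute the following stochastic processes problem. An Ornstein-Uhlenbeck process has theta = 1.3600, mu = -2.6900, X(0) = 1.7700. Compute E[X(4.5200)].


E[X(t)] = mu + (X(0) - mu)*exp(-theta*t)
= -2.6900 + (1.7700 - -2.6900)*exp(-1.3600*4.5200)
= -2.6900 + 4.4600 * 0.0021
= -2.6805

-2.6805


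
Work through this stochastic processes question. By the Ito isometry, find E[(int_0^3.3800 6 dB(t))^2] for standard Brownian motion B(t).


By Ito isometry: E[(int f dB)^2] = int f^2 dt
= 6^2 * 3.3800
= 36 * 3.3800 = 121.6800

121.6800


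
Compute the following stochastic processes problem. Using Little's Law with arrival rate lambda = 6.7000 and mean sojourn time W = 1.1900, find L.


Little's Law: L = lambda * W
= 6.7000 * 1.1900
= 7.9730

7.9730


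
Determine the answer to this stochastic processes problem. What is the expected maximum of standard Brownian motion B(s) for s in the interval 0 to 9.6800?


E(max B(s)) = sqrt(2t/pi)
= sqrt(2*9.6800/pi)
= sqrt(6.1625)
= 2.4824

2.4824


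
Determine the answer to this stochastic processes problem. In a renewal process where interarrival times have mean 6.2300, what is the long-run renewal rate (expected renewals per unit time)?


Long-run renewal rate = 1/E(X)
= 1/6.2300
= 0.1605

0.1605


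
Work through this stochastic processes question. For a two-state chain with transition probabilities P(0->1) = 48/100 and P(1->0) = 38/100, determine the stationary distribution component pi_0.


Stationary distribution: pi_0 = p10/(p01+p10), pi_1 = p01/(p01+p10)
p01 = 0.4800, p10 = 0.3800
pi_0 = 0.4419

0.4419


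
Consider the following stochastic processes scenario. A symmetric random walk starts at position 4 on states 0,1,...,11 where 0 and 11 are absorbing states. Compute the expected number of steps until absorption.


For symmetric RW on 0,...,N with absorbing barriers, E(i) = i*(N-i)
E(4) = 4 * 7 = 28

28


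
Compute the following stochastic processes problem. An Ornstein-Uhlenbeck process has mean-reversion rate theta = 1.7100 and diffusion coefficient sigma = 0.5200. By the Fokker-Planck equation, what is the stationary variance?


Stationary variance = sigma^2 / (2*theta)
= 0.5200^2 / (2*1.7100)
= 0.2704 / 3.4200
= 0.0791

0.0791


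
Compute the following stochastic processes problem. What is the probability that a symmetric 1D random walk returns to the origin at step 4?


P(S(4) = 0) = C(4,2) / 4^2
= 6 / 16
= 0.3750

0.3750


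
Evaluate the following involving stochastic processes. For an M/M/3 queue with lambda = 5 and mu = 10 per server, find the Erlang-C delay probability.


a = lambda/mu = 0.5000
rho = a/c = 0.1667
Erlang-C formula applied:
C(c,a) = 0.0152

0.0152


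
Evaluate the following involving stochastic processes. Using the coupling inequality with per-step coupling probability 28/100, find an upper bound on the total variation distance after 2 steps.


TV distance bound <= (1-delta)^n
= (1 - 0.2800)^2
= 0.7200^2
= 0.5184

0.5184


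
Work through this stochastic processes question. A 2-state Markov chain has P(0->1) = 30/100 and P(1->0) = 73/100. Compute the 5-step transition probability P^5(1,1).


Computing P^5 by matrix multiplication.
P = [[0.7000, 0.3000], [0.7300, 0.2700]]
After raising P to the power 5:
P^5(1,1) = 0.2913

0.2913


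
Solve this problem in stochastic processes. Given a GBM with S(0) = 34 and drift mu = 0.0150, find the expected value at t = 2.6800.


E[S(t)] = S(0) * exp(mu * t)
= 34 * exp(0.0150 * 2.6800)
= 34 * 1.0410
= 35.3946

35.3946


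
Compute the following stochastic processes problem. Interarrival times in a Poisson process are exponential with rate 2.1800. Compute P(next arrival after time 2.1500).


P(X > t) = exp(-lambda * t)
= exp(-2.1800 * 2.1500)
= exp(-4.6870) = 0.0092

0.0092


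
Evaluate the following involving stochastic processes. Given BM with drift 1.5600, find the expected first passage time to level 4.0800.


Expected first passage time = a/mu
= 4.0800/1.5600
= 2.6154

2.6154


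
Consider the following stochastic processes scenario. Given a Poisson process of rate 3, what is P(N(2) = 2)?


P(N(t)=k) = (lambda*t)^k * exp(-lambda*t) / k!
lambda*t = 6
= 6^2 * exp(-6) / 2!
= 36 * 0.0025 / 2
= 0.0446

0.0446


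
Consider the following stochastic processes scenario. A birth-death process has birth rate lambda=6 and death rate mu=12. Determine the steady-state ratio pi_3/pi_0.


For birth-death process, pi_n/pi_0 = (lambda/mu)^n
= (6/12)^3
= 0.1250

0.1250


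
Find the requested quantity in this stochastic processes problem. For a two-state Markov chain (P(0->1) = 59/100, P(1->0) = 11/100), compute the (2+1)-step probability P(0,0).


P^3 = P^2 * P^1
Computing via matrix multiplication of the transition matrix.
Entry (0,0) of P^3 = 0.1799

0.1799


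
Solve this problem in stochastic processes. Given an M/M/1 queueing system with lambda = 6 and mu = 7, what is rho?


rho = lambda/mu
= 6/7
= 0.8571

0.8571


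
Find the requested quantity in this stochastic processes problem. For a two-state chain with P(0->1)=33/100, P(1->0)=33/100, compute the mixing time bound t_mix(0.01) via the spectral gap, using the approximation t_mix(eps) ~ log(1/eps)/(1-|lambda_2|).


lambda_2 = |1 - p01 - p10| = |1 - 0.3300 - 0.3300| = 0.3400
t_mix ~ log(1/eps)/(1 - |lambda_2|)
= log(100)/(1 - 0.3400) = 4.6052/0.6600
= 6.9775

6.9775


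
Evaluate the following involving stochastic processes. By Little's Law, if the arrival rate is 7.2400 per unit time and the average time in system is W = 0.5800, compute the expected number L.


Little's Law: L = lambda * W
= 7.2400 * 0.5800
= 4.1992

4.1992


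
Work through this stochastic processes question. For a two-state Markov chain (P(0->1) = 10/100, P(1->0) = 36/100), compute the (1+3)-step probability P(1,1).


P^4 = P^1 * P^3
Computing via matrix multiplication of the transition matrix.
Entry (1,1) of P^4 = 0.2839

0.2839


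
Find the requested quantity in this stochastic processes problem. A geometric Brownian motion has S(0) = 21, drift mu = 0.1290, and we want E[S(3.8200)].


E[S(t)] = S(0) * exp(mu * t)
= 21 * exp(0.1290 * 3.8200)
= 21 * 1.6369
= 34.3741

34.3741


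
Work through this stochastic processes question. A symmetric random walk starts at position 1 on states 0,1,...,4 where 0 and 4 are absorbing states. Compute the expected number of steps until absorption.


For symmetric RW on 0,...,N with absorbing barriers, E(i) = i*(N-i)
E(1) = 1 * 3 = 3

3


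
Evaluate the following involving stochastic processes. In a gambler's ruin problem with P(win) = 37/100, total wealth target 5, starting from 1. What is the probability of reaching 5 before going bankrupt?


Gambler's ruin formula:
r = q/p = 0.6300/0.3700 = 1.7027
P(win) = (1 - r^i)/(1 - r^N)
= (1 - 1.7027^1)/(1 - 1.7027^5)
= 0.0528

0.0528


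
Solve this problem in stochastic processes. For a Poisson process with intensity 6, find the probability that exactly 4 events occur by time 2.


P(N(t)=k) = (lambda*t)^k * exp(-lambda*t) / k!
lambda*t = 12
= 12^4 * exp(-12) / 4!
= 20736 * 6.1442e-06 / 24
= 0.0053

0.0053


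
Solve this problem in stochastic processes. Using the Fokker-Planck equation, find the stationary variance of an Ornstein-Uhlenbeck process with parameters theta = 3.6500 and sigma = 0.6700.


Stationary variance = sigma^2 / (2*theta)
= 0.6700^2 / (2*3.6500)
= 0.4489 / 7.3000
= 0.0615

0.0615


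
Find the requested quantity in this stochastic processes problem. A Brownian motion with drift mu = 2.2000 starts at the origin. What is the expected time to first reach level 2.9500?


Expected first passage time = a/mu
= 2.9500/2.2000
= 1.3409

1.3409


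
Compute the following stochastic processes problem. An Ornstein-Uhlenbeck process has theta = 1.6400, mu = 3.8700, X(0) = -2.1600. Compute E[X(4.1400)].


E[X(t)] = mu + (X(0) - mu)*exp(-theta*t)
= 3.8700 + (-2.1600 - 3.8700)*exp(-1.6400*4.1400)
= 3.8700 + -6.0300 * 0.0011
= 3.8632

3.8632


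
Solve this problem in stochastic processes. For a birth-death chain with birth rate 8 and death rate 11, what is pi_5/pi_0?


For birth-death process, pi_n/pi_0 = (lambda/mu)^n
= (8/11)^5
= 0.2035

0.2035


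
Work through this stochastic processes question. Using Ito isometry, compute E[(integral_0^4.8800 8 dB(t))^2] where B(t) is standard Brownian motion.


By Ito isometry: E[(int f dB)^2] = int f^2 dt
= 8^2 * 4.8800
= 64 * 4.8800 = 312.3200

312.3200


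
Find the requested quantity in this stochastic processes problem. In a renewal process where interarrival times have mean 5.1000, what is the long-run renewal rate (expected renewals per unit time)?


Long-run renewal rate = 1/E(X)
= 1/5.1000
= 0.1961

0.1961


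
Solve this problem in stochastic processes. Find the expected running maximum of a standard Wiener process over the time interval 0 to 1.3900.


E(max B(s)) = sqrt(2t/pi)
= sqrt(2*1.3900/pi)
= sqrt(0.8849)
= 0.9407

0.9407


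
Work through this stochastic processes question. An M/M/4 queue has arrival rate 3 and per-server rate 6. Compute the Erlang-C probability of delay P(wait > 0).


a = lambda/mu = 0.5000
rho = a/c = 0.1250
Erlang-C formula applied:
C(c,a) = 0.0018

0.0018


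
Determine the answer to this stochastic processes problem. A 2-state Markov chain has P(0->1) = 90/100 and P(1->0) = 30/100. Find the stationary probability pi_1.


Stationary distribution: pi_0 = p10/(p01+p10), pi_1 = p01/(p01+p10)
p01 = 0.9000, p10 = 0.3000
pi_1 = 0.7500

0.7500


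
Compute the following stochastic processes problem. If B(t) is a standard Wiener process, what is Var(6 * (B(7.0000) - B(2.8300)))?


Var(alpha*(B(t)-B(s))) = alpha^2 * (t-s)
= 6^2 * (7.0000 - 2.8300)
= 36 * 4.1700
= 150.1200

150.1200


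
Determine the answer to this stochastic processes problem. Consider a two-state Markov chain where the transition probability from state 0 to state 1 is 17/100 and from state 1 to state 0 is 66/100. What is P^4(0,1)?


Computing P^4 by matrix multiplication.
P = [[0.8300, 0.1700], [0.6600, 0.3400]]
After raising P to the power 4:
P^4(0,1) = 0.2046

0.2046


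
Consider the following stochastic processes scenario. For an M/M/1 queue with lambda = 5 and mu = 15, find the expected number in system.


rho = 5/15 = 0.3333
L = rho/(1-rho)
= 0.3333/0.6667
= 0.5000

0.5000


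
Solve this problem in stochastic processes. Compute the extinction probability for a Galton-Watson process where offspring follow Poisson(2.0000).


Since mu = 2.0000 > 1, extinction prob q < 1.
Solve s = exp(mu*(s-1)) iteratively.
q = 0.2032

0.2032


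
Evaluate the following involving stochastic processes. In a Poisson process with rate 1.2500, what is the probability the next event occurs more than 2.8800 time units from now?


P(X > t) = exp(-lambda * t)
= exp(-1.2500 * 2.8800)
= exp(-3.6000) = 0.0273

0.0273


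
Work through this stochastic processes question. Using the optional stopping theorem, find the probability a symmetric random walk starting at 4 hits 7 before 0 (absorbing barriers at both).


By optional stopping theorem: E(M at tau) = M(0) = 4
P(hit 7)*7 + P(hit 0)*0 = 4
P(hit 7) = (4 - 0)/(7 - 0) = 4/7 = 0.5714

0.5714


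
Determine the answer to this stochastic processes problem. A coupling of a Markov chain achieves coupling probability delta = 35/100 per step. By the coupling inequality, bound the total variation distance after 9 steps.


TV distance bound <= (1-delta)^n
= (1 - 0.3500)^9
= 0.6500^9
= 0.0207

0.0207


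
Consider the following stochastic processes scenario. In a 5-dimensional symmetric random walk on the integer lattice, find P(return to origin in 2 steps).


P(return in 2 steps) = P(reverse first step) = 1/(2d)
= 1/10
= 0.1000

0.1000


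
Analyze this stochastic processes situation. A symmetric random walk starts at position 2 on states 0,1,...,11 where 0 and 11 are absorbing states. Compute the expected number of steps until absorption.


For symmetric RW on 0,...,N with absorbing barriers, E(i) = i*(N-i)
E(2) = 2 * 9 = 18

18


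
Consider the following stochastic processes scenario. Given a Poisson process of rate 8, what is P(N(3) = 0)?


P(N(t)=k) = (lambda*t)^k * exp(-lambda*t) / k!
lambda*t = 24
= 24^0 * exp(-24) / 0!
= 1 * 3.7751e-11 / 1
= 3.7751e-11

3.7751e-11


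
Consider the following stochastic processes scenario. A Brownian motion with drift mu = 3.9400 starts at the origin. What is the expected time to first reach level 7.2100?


Expected first passage time = a/mu
= 7.2100/3.9400
= 1.8299

1.8299


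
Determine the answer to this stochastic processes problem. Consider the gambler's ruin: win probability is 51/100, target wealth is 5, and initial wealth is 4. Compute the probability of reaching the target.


Gambler's ruin formula:
r = q/p = 0.4900/0.5100 = 0.9608
P(win) = (1 - r^i)/(1 - r^N)
= (1 - 0.9608^4)/(1 - 0.9608^5)
= 0.8157

0.8157


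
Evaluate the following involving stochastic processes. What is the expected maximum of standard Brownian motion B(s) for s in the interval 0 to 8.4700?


E(max B(s)) = sqrt(2t/pi)
= sqrt(2*8.4700/pi)
= sqrt(5.3922)
= 2.3221

2.3221


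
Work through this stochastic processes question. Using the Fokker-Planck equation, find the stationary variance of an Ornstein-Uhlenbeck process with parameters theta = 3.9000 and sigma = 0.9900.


Stationary variance = sigma^2 / (2*theta)
= 0.9900^2 / (2*3.9000)
= 0.9801 / 7.8000
= 0.1257

0.1257


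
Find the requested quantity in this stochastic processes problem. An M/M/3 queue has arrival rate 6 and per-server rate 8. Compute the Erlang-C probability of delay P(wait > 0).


a = lambda/mu = 0.7500
rho = a/c = 0.2500
Erlang-C formula applied:
C(c,a) = 0.0441

0.0441


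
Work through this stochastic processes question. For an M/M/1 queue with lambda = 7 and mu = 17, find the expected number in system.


rho = 7/17 = 0.4118
L = rho/(1-rho)
= 0.4118/0.5882
= 0.7000

0.7000


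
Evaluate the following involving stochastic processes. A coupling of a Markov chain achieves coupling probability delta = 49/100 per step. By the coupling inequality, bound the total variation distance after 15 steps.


TV distance bound <= (1-delta)^n
= (1 - 0.4900)^15
= 0.5100^15
= 4.1073e-05

4.1073e-05


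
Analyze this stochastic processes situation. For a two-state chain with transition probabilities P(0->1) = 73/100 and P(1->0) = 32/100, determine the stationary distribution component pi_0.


Stationary distribution: pi_0 = p10/(p01+p10), pi_1 = p01/(p01+p10)
p01 = 0.7300, p10 = 0.3200
pi_0 = 0.3048

0.3048


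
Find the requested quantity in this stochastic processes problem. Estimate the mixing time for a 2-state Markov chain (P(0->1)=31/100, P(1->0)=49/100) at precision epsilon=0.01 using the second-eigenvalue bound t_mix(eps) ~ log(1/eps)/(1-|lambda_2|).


lambda_2 = |1 - p01 - p10| = |1 - 0.3100 - 0.4900| = 0.2000
t_mix ~ log(1/eps)/(1 - |lambda_2|)
= log(100)/(1 - 0.2000) = 4.6052/0.8000
= 5.7565

5.7565


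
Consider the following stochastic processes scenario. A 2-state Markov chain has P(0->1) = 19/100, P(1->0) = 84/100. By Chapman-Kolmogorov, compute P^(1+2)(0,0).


P^3 = P^1 * P^2
Computing via matrix multiplication of the transition matrix.
Entry (0,0) of P^3 = 0.8155

0.8155


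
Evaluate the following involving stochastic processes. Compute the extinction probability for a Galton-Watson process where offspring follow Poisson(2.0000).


Since mu = 2.0000 > 1, extinction prob q < 1.
Solve s = exp(mu*(s-1)) iteratively.
q = 0.2032

0.2032


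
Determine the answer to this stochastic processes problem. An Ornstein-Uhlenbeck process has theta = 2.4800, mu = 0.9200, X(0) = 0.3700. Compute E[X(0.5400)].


E[X(t)] = mu + (X(0) - mu)*exp(-theta*t)
= 0.9200 + (0.3700 - 0.9200)*exp(-2.4800*0.5400)
= 0.9200 + -0.5500 * 0.2621
= 0.7759

0.7759


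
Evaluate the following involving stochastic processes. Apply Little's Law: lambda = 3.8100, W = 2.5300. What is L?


Little's Law: L = lambda * W
= 3.8100 * 2.5300
= 9.6393

9.6393


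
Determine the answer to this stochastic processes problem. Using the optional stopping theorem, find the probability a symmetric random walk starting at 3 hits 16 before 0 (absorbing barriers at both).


By optional stopping theorem: E(M at tau) = M(0) = 3
P(hit 16)*16 + P(hit 0)*0 = 3
P(hit 16) = (3 - 0)/(16 - 0) = 3/16 = 0.1875

0.1875


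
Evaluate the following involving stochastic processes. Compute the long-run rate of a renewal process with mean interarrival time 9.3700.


Long-run renewal rate = 1/E(X)
= 1/9.3700
= 0.1067

0.1067


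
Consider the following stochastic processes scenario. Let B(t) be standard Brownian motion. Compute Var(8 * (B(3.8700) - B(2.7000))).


Var(alpha*(B(t)-B(s))) = alpha^2 * (t-s)
= 8^2 * (3.8700 - 2.7000)
= 64 * 1.1700
= 74.8800

74.8800


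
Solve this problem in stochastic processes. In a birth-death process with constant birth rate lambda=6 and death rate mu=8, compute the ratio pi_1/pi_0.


For birth-death process, pi_n/pi_0 = (lambda/mu)^n
= (6/8)^1
= 0.7500

0.7500


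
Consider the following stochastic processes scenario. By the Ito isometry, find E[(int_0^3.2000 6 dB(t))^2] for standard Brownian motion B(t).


By Ito isometry: E[(int f dB)^2] = int f^2 dt
= 6^2 * 3.2000
= 36 * 3.2000 = 115.2000

115.2000


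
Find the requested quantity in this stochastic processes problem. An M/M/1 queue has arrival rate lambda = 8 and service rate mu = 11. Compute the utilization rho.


rho = lambda/mu
= 8/11
= 0.7273

0.7273


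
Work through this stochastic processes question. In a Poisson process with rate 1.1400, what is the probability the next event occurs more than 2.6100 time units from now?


P(X > t) = exp(-lambda * t)
= exp(-1.1400 * 2.6100)
= exp(-2.9754) = 0.0510

0.0510


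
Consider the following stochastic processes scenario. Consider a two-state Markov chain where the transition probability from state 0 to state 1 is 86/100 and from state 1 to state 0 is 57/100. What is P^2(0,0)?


Computing P^2 by matrix multiplication.
P = [[0.1400, 0.8600], [0.5700, 0.4300]]
After raising P to the power 2:
P^2(0,0) = 0.5098

0.5098


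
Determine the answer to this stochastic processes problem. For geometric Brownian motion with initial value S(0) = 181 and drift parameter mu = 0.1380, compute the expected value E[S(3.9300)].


E[S(t)] = S(0) * exp(mu * t)
= 181 * exp(0.1380 * 3.9300)
= 181 * 1.7200
= 311.3249

311.3249


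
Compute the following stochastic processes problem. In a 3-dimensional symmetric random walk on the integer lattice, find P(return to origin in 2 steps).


P(return in 2 steps) = P(reverse first step) = 1/(2d)
= 1/6
= 0.1667

0.1667


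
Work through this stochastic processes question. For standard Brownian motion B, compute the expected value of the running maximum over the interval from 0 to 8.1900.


E(max B(s)) = sqrt(2t/pi)
= sqrt(2*8.1900/pi)
= sqrt(5.2139)
= 2.2834

2.2834


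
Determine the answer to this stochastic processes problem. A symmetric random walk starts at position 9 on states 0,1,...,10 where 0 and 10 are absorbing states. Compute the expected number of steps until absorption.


For symmetric RW on 0,...,N with absorbing barriers, E(i) = i*(N-i)
E(9) = 9 * 1 = 9

9


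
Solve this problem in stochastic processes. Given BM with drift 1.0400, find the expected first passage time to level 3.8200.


Expected first passage time = a/mu
= 3.8200/1.0400
= 3.6731

3.6731


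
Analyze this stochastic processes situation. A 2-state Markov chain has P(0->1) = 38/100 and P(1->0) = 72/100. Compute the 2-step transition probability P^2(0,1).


Computing P^2 by matrix multiplication.
P = [[0.6200, 0.3800], [0.7200, 0.2800]]
After raising P to the power 2:
P^2(0,1) = 0.3420

0.3420


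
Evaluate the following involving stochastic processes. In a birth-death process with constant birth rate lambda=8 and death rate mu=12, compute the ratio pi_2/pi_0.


For birth-death process, pi_n/pi_0 = (lambda/mu)^n
= (8/12)^2
= 0.4444

0.4444


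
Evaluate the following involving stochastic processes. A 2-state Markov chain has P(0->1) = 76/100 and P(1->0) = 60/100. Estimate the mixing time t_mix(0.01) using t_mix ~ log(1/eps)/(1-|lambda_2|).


lambda_2 = |1 - p01 - p10| = |1 - 0.7600 - 0.6000| = 0.3600
t_mix ~ log(1/eps)/(1 - |lambda_2|)
= log(100)/(1 - 0.3600) = 4.6052/0.6400
= 7.1956

7.1956


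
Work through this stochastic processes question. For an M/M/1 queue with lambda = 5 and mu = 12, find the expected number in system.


rho = 5/12 = 0.4167
L = rho/(1-rho)
= 0.4167/0.5833
= 0.7143

0.7143


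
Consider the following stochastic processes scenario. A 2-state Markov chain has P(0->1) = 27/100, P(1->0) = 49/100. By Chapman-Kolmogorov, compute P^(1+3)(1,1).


P^4 = P^1 * P^3
Computing via matrix multiplication of the transition matrix.
Entry (1,1) of P^4 = 0.3574

0.3574


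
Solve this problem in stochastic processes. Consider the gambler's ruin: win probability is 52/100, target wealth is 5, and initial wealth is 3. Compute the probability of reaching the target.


Gambler's ruin formula:
r = q/p = 0.4800/0.5200 = 0.9231
P(win) = (1 - r^i)/(1 - r^N)
= (1 - 0.9231^3)/(1 - 0.9231^5)
= 0.6472

0.6472


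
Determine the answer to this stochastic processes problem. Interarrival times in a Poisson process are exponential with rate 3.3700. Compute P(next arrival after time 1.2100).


P(X > t) = exp(-lambda * t)
= exp(-3.3700 * 1.2100)
= exp(-4.0777) = 0.0169

0.0169


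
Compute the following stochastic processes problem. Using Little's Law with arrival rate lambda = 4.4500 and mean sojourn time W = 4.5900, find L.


Little's Law: L = lambda * W
= 4.4500 * 4.5900
= 20.4255

20.4255


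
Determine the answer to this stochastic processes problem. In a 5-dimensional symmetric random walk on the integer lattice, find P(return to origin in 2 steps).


P(return in 2 steps) = P(reverse first step) = 1/(2d)
= 1/10
= 0.1000

0.1000


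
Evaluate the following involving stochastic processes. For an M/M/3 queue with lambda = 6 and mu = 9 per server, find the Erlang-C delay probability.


a = lambda/mu = 0.6667
rho = a/c = 0.2222
Erlang-C formula applied:
C(c,a) = 0.0325

0.0325


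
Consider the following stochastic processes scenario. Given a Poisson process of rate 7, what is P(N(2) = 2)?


P(N(t)=k) = (lambda*t)^k * exp(-lambda*t) / k!
lambda*t = 14
= 14^2 * exp(-14) / 2!
= 196 * 8.3153e-07 / 2
= 8.1490e-05

8.1490e-05


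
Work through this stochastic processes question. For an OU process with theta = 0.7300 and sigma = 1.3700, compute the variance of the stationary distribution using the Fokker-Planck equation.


Stationary variance = sigma^2 / (2*theta)
= 1.3700^2 / (2*0.7300)
= 1.8769 / 1.4600
= 1.2855

1.2855


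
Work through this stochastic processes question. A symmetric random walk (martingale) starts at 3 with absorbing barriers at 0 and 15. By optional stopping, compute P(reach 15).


By optional stopping theorem: E(M at tau) = M(0) = 3
P(hit 15)*15 + P(hit 0)*0 = 3
P(hit 15) = (3 - 0)/(15 - 0) = 1/5 = 0.2000

0.2000


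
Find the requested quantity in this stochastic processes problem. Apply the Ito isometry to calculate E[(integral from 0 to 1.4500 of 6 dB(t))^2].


By Ito isometry: E[(int f dB)^2] = int f^2 dt
= 6^2 * 1.4500
= 36 * 1.4500 = 52.2000

52.2000


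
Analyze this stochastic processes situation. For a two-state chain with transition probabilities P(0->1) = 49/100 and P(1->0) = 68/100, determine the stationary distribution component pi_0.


Stationary distribution: pi_0 = p10/(p01+p10), pi_1 = p01/(p01+p10)
p01 = 0.4900, p10 = 0.6800
pi_0 = 0.5812

0.5812


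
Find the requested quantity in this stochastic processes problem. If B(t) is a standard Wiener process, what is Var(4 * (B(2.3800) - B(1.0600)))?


Var(alpha*(B(t)-B(s))) = alpha^2 * (t-s)
= 4^2 * (2.3800 - 1.0600)
= 16 * 1.3200
= 21.1200

21.1200


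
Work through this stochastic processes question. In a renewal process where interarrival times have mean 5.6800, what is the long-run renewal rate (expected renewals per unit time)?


Long-run renewal rate = 1/E(X)
= 1/5.6800
= 0.1761

0.1761


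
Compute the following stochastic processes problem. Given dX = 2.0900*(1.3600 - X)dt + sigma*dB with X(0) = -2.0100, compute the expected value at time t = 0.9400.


E[X(t)] = mu + (X(0) - mu)*exp(-theta*t)
= 1.3600 + (-2.0100 - 1.3600)*exp(-2.0900*0.9400)
= 1.3600 + -3.3700 * 0.1402
= 0.8875

0.8875


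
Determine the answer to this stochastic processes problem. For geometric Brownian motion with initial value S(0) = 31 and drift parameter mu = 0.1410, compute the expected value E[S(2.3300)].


E[S(t)] = S(0) * exp(mu * t)
= 31 * exp(0.1410 * 2.3300)
= 31 * 1.3889
= 43.0567

43.0567


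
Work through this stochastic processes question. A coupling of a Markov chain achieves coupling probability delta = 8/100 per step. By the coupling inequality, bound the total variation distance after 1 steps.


TV distance bound <= (1-delta)^n
= (1 - 0.0800)^1
= 0.9200^1
= 0.9200

0.9200


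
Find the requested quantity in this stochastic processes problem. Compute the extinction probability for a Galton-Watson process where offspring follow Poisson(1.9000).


Since mu = 1.9000 > 1, extinction prob q < 1.
Solve s = exp(mu*(s-1)) iteratively.
q = 0.2328

0.2328


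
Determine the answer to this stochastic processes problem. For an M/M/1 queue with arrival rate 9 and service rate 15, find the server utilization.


rho = lambda/mu
= 9/15
= 0.6000

0.6000


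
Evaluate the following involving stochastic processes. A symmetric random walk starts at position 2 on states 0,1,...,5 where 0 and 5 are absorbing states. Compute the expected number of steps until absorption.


For symmetric RW on 0,...,N with absorbing barriers, E(i) = i*(N-i)
E(2) = 2 * 3 = 6

6


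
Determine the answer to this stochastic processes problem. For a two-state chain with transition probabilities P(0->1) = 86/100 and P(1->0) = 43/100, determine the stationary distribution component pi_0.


Stationary distribution: pi_0 = p10/(p01+p10), pi_1 = p01/(p01+p10)
p01 = 0.8600, p10 = 0.4300
pi_0 = 0.3333

0.3333


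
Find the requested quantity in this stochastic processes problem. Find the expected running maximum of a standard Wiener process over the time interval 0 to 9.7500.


E(max B(s)) = sqrt(2t/pi)
= sqrt(2*9.7500/pi)
= sqrt(6.2070)
= 2.4914

2.4914


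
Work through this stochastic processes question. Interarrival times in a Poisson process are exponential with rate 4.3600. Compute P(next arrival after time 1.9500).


P(X > t) = exp(-lambda * t)
= exp(-4.3600 * 1.9500)
= exp(-8.5020) = 2.0306e-04

2.0306e-04


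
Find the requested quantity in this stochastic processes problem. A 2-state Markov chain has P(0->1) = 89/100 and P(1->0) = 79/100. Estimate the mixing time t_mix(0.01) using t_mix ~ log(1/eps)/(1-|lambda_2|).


lambda_2 = |1 - p01 - p10| = |1 - 0.8900 - 0.7900| = 0.6800
t_mix ~ log(1/eps)/(1 - |lambda_2|)
= log(100)/(1 - 0.6800) = 4.6052/0.3200
= 14.3912

14.3912


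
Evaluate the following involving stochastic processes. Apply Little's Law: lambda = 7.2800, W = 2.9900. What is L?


Little's Law: L = lambda * W
= 7.2800 * 2.9900
= 21.7672

21.7672


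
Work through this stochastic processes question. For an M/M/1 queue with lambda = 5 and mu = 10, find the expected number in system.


rho = 5/10 = 0.5000
L = rho/(1-rho)
= 0.5000/0.5000
= 1.0000

1.0000


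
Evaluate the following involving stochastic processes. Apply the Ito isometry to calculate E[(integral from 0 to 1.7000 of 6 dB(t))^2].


By Ito isometry: E[(int f dB)^2] = int f^2 dt
= 6^2 * 1.7000
= 36 * 1.7000 = 61.2000

61.2000


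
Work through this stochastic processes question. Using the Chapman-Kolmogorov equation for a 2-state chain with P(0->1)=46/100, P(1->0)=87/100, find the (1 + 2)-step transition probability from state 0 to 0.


P^3 = P^1 * P^2
Computing via matrix multiplication of the transition matrix.
Entry (0,0) of P^3 = 0.6417

0.6417


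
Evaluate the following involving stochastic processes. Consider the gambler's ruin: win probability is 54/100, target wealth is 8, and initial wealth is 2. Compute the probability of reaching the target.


Gambler's ruin formula:
r = q/p = 0.4600/0.5400 = 0.8519
P(win) = (1 - r^i)/(1 - r^N)
= (1 - 0.8519^2)/(1 - 0.8519^8)
= 0.3796

0.3796


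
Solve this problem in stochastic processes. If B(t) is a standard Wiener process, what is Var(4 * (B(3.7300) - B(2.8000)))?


Var(alpha*(B(t)-B(s))) = alpha^2 * (t-s)
= 4^2 * (3.7300 - 2.8000)
= 16 * 0.9300
= 14.8800

14.8800


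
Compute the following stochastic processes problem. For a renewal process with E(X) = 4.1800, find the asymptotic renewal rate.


Long-run renewal rate = 1/E(X)
= 1/4.1800
= 0.2392

0.2392


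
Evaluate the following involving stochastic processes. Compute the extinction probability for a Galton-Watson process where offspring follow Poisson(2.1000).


Since mu = 2.1000 > 1, extinction prob q < 1.
Solve s = exp(mu*(s-1)) iteratively.
q = 0.1779

0.1779


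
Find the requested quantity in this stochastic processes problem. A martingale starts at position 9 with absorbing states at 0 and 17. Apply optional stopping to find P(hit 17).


By optional stopping theorem: E(M at tau) = M(0) = 9
P(hit 17)*17 + P(hit 0)*0 = 9
P(hit 17) = (9 - 0)/(17 - 0) = 9/17 = 0.5294

0.5294


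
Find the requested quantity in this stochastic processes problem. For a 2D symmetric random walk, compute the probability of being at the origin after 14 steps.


P = C(14,7)^2 / 4^14
= 3432^2 / 268435456
= 11778624 / 268435456
= 0.0439

0.0439


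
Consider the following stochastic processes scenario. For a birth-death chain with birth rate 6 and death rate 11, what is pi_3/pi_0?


For birth-death process, pi_n/pi_0 = (lambda/mu)^n
= (6/11)^3
= 0.1623

0.1623


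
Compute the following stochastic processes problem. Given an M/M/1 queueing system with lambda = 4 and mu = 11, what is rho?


rho = lambda/mu
= 4/11
= 0.3636

0.3636


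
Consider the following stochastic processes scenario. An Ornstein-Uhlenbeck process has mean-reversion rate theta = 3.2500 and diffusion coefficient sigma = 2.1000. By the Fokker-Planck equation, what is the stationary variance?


Stationary variance = sigma^2 / (2*theta)
= 2.1000^2 / (2*3.2500)
= 4.4100 / 6.5000
= 0.6785

0.6785


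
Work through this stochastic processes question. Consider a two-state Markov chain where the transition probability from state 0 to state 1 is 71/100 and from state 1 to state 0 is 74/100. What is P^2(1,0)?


Computing P^2 by matrix multiplication.
P = [[0.2900, 0.7100], [0.7400, 0.2600]]
After raising P to the power 2:
P^2(1,0) = 0.4070

0.4070


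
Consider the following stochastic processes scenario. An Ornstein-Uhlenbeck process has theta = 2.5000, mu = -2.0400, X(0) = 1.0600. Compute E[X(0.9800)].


E[X(t)] = mu + (X(0) - mu)*exp(-theta*t)
= -2.0400 + (1.0600 - -2.0400)*exp(-2.5000*0.9800)
= -2.0400 + 3.1000 * 0.0863
= -1.7725

-1.7725


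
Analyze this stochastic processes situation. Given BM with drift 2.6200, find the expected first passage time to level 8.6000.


Expected first passage time = a/mu
= 8.6000/2.6200
= 3.2824

3.2824


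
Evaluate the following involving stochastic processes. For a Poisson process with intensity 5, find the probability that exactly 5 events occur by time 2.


P(N(t)=k) = (lambda*t)^k * exp(-lambda*t) / k!
lambda*t = 10
= 10^5 * exp(-10) / 5!
= 100000 * 4.5400e-05 / 120
= 0.0378

0.0378


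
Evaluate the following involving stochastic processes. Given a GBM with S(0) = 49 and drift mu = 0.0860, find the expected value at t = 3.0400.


E[S(t)] = S(0) * exp(mu * t)
= 49 * exp(0.0860 * 3.0400)
= 49 * 1.2988
= 63.6412

63.6412


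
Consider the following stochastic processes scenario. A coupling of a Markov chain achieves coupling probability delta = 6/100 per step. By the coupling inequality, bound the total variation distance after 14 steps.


TV distance bound <= (1-delta)^n
= (1 - 0.0600)^14
= 0.9400^14
= 0.4205

0.4205


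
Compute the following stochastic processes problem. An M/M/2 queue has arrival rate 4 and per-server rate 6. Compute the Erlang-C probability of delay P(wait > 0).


a = lambda/mu = 0.6667
rho = a/c = 0.3333
Erlang-C formula applied:
C(c,a) = 0.1667

0.1667


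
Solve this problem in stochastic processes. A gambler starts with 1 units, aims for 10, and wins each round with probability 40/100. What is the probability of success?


Gambler's ruin formula:
r = q/p = 0.6000/0.4000 = 1.5000
P(win) = (1 - r^i)/(1 - r^N)
= (1 - 1.5000^1)/(1 - 1.5000^10)
= 0.0088

0.0088


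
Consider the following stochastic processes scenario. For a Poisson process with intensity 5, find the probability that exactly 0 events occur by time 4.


P(N(t)=k) = (lambda*t)^k * exp(-lambda*t) / k!
lambda*t = 20
= 20^0 * exp(-20) / 0!
= 1 * 2.0612e-09 / 1
= 2.0612e-09

2.0612e-09
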